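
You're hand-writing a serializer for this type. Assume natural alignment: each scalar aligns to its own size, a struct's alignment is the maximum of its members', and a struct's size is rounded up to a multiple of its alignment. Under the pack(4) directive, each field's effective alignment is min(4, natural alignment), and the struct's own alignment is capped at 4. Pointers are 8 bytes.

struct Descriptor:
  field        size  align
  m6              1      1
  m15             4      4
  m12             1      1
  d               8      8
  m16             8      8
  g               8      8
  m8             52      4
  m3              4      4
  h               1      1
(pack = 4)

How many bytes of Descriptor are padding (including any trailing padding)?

9

@0: m6 [1B, align 1] → 1
+3 pad (align 4)
@4: m15 [4B, align 4] → 8
@8: m12 [1B, align 1] → 9
+3 pad (align 4)
@12: d [8B, align 4] → 20
@20: m16 [8B, align 4] → 28
@28: g [8B, align 4] → 36
@36: m8 [52B, align 4] → 88
@88: m3 [4B, align 4] → 92
@92: h [1B, align 1] → 93
+3 tail pad (align 4)
size 96, align 4
data bytes 87, size 96 → padding 9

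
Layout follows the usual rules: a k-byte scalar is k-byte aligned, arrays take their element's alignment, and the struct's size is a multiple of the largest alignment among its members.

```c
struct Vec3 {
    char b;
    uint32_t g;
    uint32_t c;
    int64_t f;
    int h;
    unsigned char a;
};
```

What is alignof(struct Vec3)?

member alignments: b=1, g=4, c=4, f=8, h=4, a=1
max = 8

8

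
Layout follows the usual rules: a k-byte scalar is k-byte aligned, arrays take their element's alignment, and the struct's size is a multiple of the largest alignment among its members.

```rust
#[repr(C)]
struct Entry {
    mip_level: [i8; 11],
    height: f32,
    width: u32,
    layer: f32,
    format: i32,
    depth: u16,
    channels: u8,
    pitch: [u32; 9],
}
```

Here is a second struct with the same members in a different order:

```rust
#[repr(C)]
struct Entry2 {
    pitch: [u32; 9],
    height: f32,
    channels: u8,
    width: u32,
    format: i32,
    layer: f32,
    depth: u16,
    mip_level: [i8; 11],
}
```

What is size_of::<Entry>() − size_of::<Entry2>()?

@0: mip_level [11B, align 1] → 11
+1 pad (align 4)
@12: height [4B, align 4] → 16
@16: width [4B, align 4] → 20
@20: layer [4B, align 4] → 24
@24: format [4B, align 4] → 28
@28: depth [2B, align 2] → 30
@30: channels [1B, align 1] → 31
+1 pad (align 4)
@32: pitch [36B, align 4] → 68
size 68, align 4
— Entry2 —
@0: pitch [36B, align 4] → 36
@36: height [4B, align 4] → 40
@40: channels [1B, align 1] → 41
+3 pad (align 4)
@44: width [4B, align 4] → 48
@48: format [4B, align 4] → 52
@52: layer [4B, align 4] → 56
@56: depth [2B, align 2] → 58
@58: mip_level [11B, align 1] → 69
+3 tail pad (align 4)
size 72, align 4
68 − 72 = -4

-4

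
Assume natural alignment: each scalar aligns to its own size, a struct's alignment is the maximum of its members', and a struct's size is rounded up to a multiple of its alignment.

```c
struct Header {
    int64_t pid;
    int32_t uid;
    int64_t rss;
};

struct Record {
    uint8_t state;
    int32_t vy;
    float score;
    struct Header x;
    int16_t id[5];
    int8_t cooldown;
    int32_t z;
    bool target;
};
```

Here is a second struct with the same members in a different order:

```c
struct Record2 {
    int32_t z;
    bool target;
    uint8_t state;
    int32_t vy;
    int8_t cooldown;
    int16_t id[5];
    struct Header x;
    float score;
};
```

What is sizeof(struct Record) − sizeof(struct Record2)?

8

Header: pid at 0 (size 8, align 8) → ends 8; uid at 8 (size 4, align 4) → ends 12; pad 4 to align 8 for rss; rss at 16 (size 8, align 8) → ends 24; total 24 bytes, alignment 8
state at 0 (size 1, align 1) → ends 1
pad 3 to align 4 for vy
vy at 4 (size 4, align 4) → ends 8
score at 8 (size 4, align 4) → ends 12
pad 4 to align 8 for x
x at 16 (size 24, align 8) → ends 40
id at 40 (size 10, align 2) → ends 50
cooldown at 50 (size 1, align 1) → ends 51
pad 1 to align 4 for z
z at 52 (size 4, align 4) → ends 56
target at 56 (size 1, align 1) → ends 57
tail pad 7 to reach multiple of 8
total 64 bytes, alignment 8
— Record2 —
z at 0 (size 4, align 4) → ends 4
target at 4 (size 1, align 1) → ends 5
state at 5 (size 1, align 1) → ends 6
pad 2 to align 4 for vy
vy at 8 (size 4, align 4) → ends 12
cooldown at 12 (size 1, align 1) → ends 13
pad 1 to align 2 for id
id at 14 (size 10, align 2) → ends 24
x at 24 (size 24, align 8) → ends 48
score at 48 (size 4, align 4) → ends 52
tail pad 4 to reach multiple of 8
total 56 bytes, alignment 8
64 − 56 = 8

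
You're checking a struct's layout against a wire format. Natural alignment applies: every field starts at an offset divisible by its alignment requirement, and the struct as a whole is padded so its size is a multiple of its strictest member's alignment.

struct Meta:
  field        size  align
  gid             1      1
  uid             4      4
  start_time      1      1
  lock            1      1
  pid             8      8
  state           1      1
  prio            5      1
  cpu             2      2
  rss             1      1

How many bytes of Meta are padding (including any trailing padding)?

16

@0: gid [1B, align 1] → 1
+3 pad (align 4)
@4: uid [4B, align 4] → 8
@8: start_time [1B, align 1] → 9
@9: lock [1B, align 1] → 10
+6 pad (align 8)
@16: pid [8B, align 8] → 24
@24: state [1B, align 1] → 25
@25: prio [5B, align 1] → 30
@30: cpu [2B, align 2] → 32
@32: rss [1B, align 1] → 33
+7 tail pad (align 8)
size 40, align 8
data bytes 24, size 40 → padding 16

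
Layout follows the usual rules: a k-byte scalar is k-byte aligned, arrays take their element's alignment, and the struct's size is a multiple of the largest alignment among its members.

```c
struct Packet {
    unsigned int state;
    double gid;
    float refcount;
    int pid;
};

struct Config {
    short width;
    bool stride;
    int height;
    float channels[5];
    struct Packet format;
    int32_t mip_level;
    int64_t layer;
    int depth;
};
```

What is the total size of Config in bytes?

Packet: state at 0 (size 4, align 4) → ends 4; pad 4 to align 8 for gid; gid at 8 (size 8, align 8) → ends 16; refcount at 16 (size 4, align 4) → ends 20; pid at 20 (size 4, align 4) → ends 24; total 24 bytes, alignment 8
width at 0 (size 2, align 2) → ends 2
stride at 2 (size 1, align 1) → ends 3
pad 1 to align 4 for height
height at 4 (size 4, align 4) → ends 8
channels at 8 (size 20, align 4) → ends 28
pad 4 to align 8 for format
format at 32 (size 24, align 8) → ends 56
mip_level at 56 (size 4, align 4) → ends 60
pad 4 to align 8 for layer
layer at 64 (size 8, align 8) → ends 72
depth at 72 (size 4, align 4) → ends 76
tail pad 4 to reach multiple of 8
total 80 bytes, alignment 8

80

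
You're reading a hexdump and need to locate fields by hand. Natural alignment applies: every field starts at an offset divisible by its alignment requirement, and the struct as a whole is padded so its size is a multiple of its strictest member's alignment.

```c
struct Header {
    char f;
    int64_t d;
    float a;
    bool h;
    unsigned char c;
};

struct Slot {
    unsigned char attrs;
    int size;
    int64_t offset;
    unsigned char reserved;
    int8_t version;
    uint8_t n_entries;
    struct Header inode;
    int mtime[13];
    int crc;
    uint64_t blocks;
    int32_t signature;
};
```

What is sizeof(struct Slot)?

120

Header: @0: f [1B, align 1] → 1; +7 pad (align 8); @8: d [8B, align 8] → 16; @16: a [4B, align 4] → 20; @20: h [1B, align 1] → 21; @21: c [1B, align 1] → 22; +2 tail pad (align 8); size 24, align 8
@0: attrs [1B, align 1] → 1
+3 pad (align 4)
@4: size [4B, align 4] → 8
@8: offset [8B, align 8] → 16
@16: reserved [1B, align 1] → 17
@17: version [1B, align 1] → 18
@18: n_entries [1B, align 1] → 19
+5 pad (align 8)
@24: inode [24B, align 8] → 48
@48: mtime [52B, align 4] → 100
@100: crc [4B, align 4] → 104
@104: blocks [8B, align 8] → 112
@112: signature [4B, align 4] → 116
+4 tail pad (align 8)
size 120, align 8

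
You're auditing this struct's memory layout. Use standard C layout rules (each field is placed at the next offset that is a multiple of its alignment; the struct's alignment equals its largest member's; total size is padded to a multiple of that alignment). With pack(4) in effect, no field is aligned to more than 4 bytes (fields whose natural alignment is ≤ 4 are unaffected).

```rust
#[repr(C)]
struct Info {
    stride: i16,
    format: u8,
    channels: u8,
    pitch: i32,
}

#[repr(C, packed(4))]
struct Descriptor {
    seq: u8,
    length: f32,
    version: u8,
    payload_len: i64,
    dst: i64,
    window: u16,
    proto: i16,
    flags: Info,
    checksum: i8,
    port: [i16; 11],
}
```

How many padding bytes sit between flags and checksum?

0

Info: stride at 0 (size 2, align 2) → ends 2; format at 2 (size 1, align 1) → ends 3; channels at 3 (size 1, align 1) → ends 4; pitch at 4 (size 4, align 4) → ends 8; total 8 bytes, alignment 4
seq at 0 (size 1, align 1) → ends 1
pad 3 to align 4 for length
length at 4 (size 4, align 4) → ends 8
version at 8 (size 1, align 1) → ends 9
pad 3 to align 4 for payload_len
payload_len at 12 (size 8, align 4) → ends 20
dst at 20 (size 8, align 4) → ends 28
window at 28 (size 2, align 2) → ends 30
proto at 30 (size 2, align 2) → ends 32
flags at 32 (size 8, align 4) → ends 40
checksum at 40 (size 1, align 1) → ends 41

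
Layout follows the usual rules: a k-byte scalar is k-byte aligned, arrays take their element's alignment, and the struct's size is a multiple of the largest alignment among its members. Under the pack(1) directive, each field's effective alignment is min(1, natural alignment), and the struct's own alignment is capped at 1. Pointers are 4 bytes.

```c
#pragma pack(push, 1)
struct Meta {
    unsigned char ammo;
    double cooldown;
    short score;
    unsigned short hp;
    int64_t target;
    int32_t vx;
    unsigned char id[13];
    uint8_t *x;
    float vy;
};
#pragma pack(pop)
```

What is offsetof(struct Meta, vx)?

0..1  ammo  (1B, 1-aligned)
1..9  cooldown  (8B, 1-aligned)
9..11  score  (2B, 1-aligned)
11..13  hp  (2B, 1-aligned)
13..21  target  (8B, 1-aligned)
21..25  vx  (4B, 1-aligned)

21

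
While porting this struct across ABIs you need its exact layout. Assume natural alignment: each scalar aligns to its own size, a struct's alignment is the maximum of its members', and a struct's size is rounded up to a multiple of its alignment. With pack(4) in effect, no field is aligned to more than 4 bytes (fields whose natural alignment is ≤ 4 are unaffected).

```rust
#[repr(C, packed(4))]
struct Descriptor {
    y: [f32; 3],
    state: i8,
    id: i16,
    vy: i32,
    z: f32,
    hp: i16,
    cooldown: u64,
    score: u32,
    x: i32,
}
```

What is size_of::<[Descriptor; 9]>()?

y at 0 (size 12, align 4) → ends 12
state at 12 (size 1, align 1) → ends 13
pad 1 to align 2 for id
id at 14 (size 2, align 2) → ends 16
vy at 16 (size 4, align 4) → ends 20
z at 20 (size 4, align 4) → ends 24
hp at 24 (size 2, align 2) → ends 26
pad 2 to align 4 for cooldown
cooldown at 28 (size 8, align 4) → ends 36
score at 36 (size 4, align 4) → ends 40
x at 40 (size 4, align 4) → ends 44
total 44 bytes, alignment 4
array of 9: 9 × 44 = 396

396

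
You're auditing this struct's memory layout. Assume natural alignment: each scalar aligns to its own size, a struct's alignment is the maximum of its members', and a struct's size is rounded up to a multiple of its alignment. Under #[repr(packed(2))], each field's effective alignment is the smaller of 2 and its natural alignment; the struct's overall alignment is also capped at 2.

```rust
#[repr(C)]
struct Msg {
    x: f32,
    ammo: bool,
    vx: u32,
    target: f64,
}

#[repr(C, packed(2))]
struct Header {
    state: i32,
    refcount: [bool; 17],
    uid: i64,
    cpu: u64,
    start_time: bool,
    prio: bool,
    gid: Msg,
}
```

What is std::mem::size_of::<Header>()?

64 bytes

Msg: 0..4  x  (4B, 4-aligned); 4..5  ammo  (1B, 1-aligned); 5..8  -- padding (3B); 8..12  vx  (4B, 4-aligned); 12..16  -- padding (4B); 16..24  target  (8B, 8-aligned); sizeof = 24, alignof = 8
0..4  state  (4B, 2-aligned)
4..21  refcount  (17B, 1-aligned)
21..22  -- padding (1B)
22..30  uid  (8B, 2-aligned)
30..38  cpu  (8B, 2-aligned)
38..39  start_time  (1B, 1-aligned)
39..40  prio  (1B, 1-aligned)
40..64  gid  (24B, 2-aligned)
sizeof = 64, alignof = 2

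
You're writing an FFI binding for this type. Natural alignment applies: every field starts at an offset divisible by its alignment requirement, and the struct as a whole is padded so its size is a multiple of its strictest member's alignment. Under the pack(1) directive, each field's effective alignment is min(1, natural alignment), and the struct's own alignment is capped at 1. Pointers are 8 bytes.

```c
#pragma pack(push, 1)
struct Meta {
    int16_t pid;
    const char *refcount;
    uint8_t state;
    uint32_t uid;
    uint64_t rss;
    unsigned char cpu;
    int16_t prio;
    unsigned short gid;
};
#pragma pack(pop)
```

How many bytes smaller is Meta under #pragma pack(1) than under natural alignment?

12

natural layout:
  pid at 0 (size 2, align 2) → ends 2
  pad 6 to align 8 for refcount
  refcount at 8 (size 8, align 8) → ends 16
  state at 16 (size 1, align 1) → ends 17
  pad 3 to align 4 for uid
  uid at 20 (size 4, align 4) → ends 24
  rss at 24 (size 8, align 8) → ends 32
  cpu at 32 (size 1, align 1) → ends 33
  pad 1 to align 2 for prio
  prio at 34 (size 2, align 2) → ends 36
  gid at 36 (size 2, align 2) → ends 38
  tail pad 2 to reach multiple of 8
  total 40 bytes, alignment 8
packed(1) layout:
  pid at 0 (size 2, align 1) → ends 2
  refcount at 2 (size 8, align 1) → ends 10
  state at 10 (size 1, align 1) → ends 11
  uid at 11 (size 4, align 1) → ends 15
  rss at 15 (size 8, align 1) → ends 23
  cpu at 23 (size 1, align 1) → ends 24
  prio at 24 (size 2, align 1) → ends 26
  gid at 26 (size 2, align 1) → ends 28
  total 28 bytes, alignment 1
40 − 28 = 12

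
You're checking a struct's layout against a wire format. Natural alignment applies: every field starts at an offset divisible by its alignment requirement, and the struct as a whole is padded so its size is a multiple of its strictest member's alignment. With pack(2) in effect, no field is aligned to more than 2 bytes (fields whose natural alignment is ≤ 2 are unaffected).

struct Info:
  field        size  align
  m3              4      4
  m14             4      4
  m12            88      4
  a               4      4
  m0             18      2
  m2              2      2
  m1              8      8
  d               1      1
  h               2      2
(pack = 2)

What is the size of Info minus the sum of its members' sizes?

1

@0: m3 [4B, align 2] → 4
@4: m14 [4B, align 2] → 8
@8: m12 [88B, align 2] → 96
@96: a [4B, align 2] → 100
@100: m0 [18B, align 2] → 118
@118: m2 [2B, align 2] → 120
@120: m1 [8B, align 2] → 128
@128: d [1B, align 1] → 129
+1 pad (align 2)
@130: h [2B, align 2] → 132
size 132, align 2
data bytes 131, size 132 → padding 1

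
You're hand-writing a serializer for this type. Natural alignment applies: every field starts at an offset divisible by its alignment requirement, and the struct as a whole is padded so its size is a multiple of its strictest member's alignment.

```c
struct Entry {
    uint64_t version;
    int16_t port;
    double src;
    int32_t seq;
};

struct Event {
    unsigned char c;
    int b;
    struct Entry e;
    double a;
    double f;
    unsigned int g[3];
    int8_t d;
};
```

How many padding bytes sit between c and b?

Entry: version at 0 (size 8, align 8) → ends 8; port at 8 (size 2, align 2) → ends 10; pad 6 to align 8 for src; src at 16 (size 8, align 8) → ends 24; seq at 24 (size 4, align 4) → ends 28; tail pad 4 to reach multiple of 8; total 32 bytes, alignment 8
c at 0 (size 1, align 1) → ends 1
pad 3 to align 4 for b
b at 4 (size 4, align 4) → ends 8

3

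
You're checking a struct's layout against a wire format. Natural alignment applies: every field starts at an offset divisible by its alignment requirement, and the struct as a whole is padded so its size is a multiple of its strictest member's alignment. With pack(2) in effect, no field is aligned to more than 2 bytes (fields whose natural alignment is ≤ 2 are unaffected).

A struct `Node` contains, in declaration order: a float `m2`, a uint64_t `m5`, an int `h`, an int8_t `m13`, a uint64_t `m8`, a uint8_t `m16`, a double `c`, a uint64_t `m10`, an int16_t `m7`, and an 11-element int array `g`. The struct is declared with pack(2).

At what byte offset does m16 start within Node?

0..4  m2  (4B, 2-aligned)
4..12  m5  (8B, 2-aligned)
12..16  h  (4B, 2-aligned)
16..17  m13  (1B, 1-aligned)
17..18  -- padding (1B)
18..26  m8  (8B, 2-aligned)
26..27  m16  (1B, 1-aligned)

26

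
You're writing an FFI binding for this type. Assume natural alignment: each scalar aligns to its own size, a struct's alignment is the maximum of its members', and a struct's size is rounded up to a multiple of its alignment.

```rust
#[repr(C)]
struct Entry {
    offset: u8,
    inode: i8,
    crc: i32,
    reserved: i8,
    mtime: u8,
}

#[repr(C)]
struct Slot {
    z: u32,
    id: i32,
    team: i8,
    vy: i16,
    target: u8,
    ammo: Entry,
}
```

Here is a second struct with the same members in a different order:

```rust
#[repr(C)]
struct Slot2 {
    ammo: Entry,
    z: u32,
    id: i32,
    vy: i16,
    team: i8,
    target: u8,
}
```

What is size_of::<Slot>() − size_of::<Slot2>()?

4

Entry: @0: offset [1B, align 1] → 1; @1: inode [1B, align 1] → 2; +2 pad (align 4); @4: crc [4B, align 4] → 8; @8: reserved [1B, align 1] → 9; @9: mtime [1B, align 1] → 10; +2 tail pad (align 4); size 12, align 4
@0: z [4B, align 4] → 4
@4: id [4B, align 4] → 8
@8: team [1B, align 1] → 9
+1 pad (align 2)
@10: vy [2B, align 2] → 12
@12: target [1B, align 1] → 13
+3 pad (align 4)
@16: ammo [12B, align 4] → 28
size 28, align 4
— Slot2 —
@0: ammo [12B, align 4] → 12
@12: z [4B, align 4] → 16
@16: id [4B, align 4] → 20
@20: vy [2B, align 2] → 22
@22: team [1B, align 1] → 23
@23: target [1B, align 1] → 24
size 24, align 4
28 − 24 = 4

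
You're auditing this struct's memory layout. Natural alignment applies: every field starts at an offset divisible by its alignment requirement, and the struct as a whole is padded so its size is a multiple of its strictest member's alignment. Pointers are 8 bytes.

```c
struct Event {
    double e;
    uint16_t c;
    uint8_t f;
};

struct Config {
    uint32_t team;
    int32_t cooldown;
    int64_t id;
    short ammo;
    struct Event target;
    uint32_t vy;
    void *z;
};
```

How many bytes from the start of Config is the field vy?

40

Event: @0: e [8B, align 8] → 8; @8: c [2B, align 2] → 10; @10: f [1B, align 1] → 11; +5 tail pad (align 8); size 16, align 8
@0: team [4B, align 4] → 4
@4: cooldown [4B, align 4] → 8
@8: id [8B, align 8] → 16
@16: ammo [2B, align 2] → 18
+6 pad (align 8)
@24: target [16B, align 8] → 40
@40: vy [4B, align 4] → 44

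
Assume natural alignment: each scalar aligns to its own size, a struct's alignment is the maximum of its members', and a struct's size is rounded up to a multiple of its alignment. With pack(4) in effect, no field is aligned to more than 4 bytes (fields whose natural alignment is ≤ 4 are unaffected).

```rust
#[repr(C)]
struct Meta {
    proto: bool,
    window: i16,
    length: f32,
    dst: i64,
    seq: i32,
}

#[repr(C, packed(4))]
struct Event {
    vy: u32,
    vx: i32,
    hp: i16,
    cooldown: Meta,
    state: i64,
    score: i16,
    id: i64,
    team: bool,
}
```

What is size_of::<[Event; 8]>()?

480

Meta: @0: proto [1B, align 1] → 1; +1 pad (align 2); @2: window [2B, align 2] → 4; @4: length [4B, align 4] → 8; @8: dst [8B, align 8] → 16; @16: seq [4B, align 4] → 20; +4 tail pad (align 8); size 24, align 8
@0: vy [4B, align 4] → 4
@4: vx [4B, align 4] → 8
@8: hp [2B, align 2] → 10
+2 pad (align 4)
@12: cooldown [24B, align 4] → 36
@36: state [8B, align 4] → 44
@44: score [2B, align 2] → 46
+2 pad (align 4)
@48: id [8B, align 4] → 56
@56: team [1B, align 1] → 57
+3 tail pad (align 4)
size 60, align 4
array of 8: 8 × 60 = 480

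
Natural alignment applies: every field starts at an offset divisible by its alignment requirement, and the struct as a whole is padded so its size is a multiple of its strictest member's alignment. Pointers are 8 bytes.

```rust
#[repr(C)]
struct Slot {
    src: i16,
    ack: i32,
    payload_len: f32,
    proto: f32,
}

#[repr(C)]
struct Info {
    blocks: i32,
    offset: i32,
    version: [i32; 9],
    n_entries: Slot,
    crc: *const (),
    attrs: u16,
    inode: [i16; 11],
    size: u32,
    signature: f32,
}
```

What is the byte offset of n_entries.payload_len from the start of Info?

Slot: 0..2  src  (2B, 2-aligned); 2..4  -- padding (2B); 4..8  ack  (4B, 4-aligned); 8..12  payload_len  (4B, 4-aligned); 12..16  proto  (4B, 4-aligned); sizeof = 16, alignof = 4
0..4  blocks  (4B, 4-aligned)
4..8  offset  (4B, 4-aligned)
8..44  version  (36B, 4-aligned)
44..60  n_entries  (16B, 4-aligned)
within Slot: payload_len at 8
44 + 8 = 52

52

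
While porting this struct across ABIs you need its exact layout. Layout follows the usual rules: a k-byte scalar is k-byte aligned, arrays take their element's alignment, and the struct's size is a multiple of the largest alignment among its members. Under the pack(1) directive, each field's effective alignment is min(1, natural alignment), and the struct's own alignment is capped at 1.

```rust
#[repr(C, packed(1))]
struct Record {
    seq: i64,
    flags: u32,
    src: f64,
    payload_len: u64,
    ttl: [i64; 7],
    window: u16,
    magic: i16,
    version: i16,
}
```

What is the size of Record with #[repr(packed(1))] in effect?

90

@0: seq [8B, align 1] → 8
@8: flags [4B, align 1] → 12
@12: src [8B, align 1] → 20
@20: payload_len [8B, align 1] → 28
@28: ttl [56B, align 1] → 84
@84: window [2B, align 1] → 86
@86: magic [2B, align 1] → 88
@88: version [2B, align 1] → 90
size 90, align 1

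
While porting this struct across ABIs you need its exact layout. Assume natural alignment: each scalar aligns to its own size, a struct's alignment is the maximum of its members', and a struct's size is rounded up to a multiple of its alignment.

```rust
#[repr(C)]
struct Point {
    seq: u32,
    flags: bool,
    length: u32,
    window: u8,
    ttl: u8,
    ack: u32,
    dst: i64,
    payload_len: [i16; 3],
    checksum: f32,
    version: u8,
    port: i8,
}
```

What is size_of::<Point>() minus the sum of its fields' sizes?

0..4  seq  (4B, 4-aligned)
4..5  flags  (1B, 1-aligned)
5..8  -- padding (3B)
8..12  length  (4B, 4-aligned)
12..13  window  (1B, 1-aligned)
13..14  ttl  (1B, 1-aligned)
14..16  -- padding (2B)
16..20  ack  (4B, 4-aligned)
20..24  -- padding (4B)
24..32  dst  (8B, 8-aligned)
32..38  payload_len  (6B, 2-aligned)
38..40  -- padding (2B)
40..44  checksum  (4B, 4-aligned)
44..45  version  (1B, 1-aligned)
45..46  port  (1B, 1-aligned)
46..48  -- tail padding (2B)
sizeof = 48, alignof = 8
data bytes 35, size 48 → padding 13

13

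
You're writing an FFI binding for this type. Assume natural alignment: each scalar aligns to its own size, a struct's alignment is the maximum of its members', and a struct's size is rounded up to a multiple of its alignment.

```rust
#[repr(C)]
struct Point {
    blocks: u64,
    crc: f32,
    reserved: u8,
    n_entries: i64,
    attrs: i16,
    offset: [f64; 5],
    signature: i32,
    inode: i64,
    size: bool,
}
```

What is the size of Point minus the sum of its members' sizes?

0..8  blocks  (8B, 8-aligned)
8..12  crc  (4B, 4-aligned)
12..13  reserved  (1B, 1-aligned)
13..16  -- padding (3B)
16..24  n_entries  (8B, 8-aligned)
24..26  attrs  (2B, 2-aligned)
26..32  -- padding (6B)
32..72  offset  (40B, 8-aligned)
72..76  signature  (4B, 4-aligned)
76..80  -- padding (4B)
80..88  inode  (8B, 8-aligned)
88..89  size  (1B, 1-aligned)
89..96  -- tail padding (7B)
sizeof = 96, alignof = 8
data bytes 76, size 96 → padding 20

20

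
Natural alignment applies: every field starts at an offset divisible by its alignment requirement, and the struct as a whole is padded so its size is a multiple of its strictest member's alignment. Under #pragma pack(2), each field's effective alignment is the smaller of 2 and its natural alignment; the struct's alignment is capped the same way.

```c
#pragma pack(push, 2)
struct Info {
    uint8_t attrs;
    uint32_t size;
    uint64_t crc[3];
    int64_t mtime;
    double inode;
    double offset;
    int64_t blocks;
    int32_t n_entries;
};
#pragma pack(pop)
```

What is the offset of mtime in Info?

0..1  attrs  (1B, 1-aligned)
1..2  -- padding (1B)
2..6  size  (4B, 2-aligned)
6..30  crc  (24B, 2-aligned)
30..38  mtime  (8B, 2-aligned)

30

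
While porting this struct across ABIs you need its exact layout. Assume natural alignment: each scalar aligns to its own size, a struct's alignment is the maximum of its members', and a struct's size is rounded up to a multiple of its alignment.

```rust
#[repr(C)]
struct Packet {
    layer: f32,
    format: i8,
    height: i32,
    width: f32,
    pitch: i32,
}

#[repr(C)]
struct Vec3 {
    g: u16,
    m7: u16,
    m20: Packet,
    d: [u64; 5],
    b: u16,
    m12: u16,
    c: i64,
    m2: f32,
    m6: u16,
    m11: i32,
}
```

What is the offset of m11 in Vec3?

88

Packet: layer at 0 (size 4, align 4) → ends 4; format at 4 (size 1, align 1) → ends 5; pad 3 to align 4 for height; height at 8 (size 4, align 4) → ends 12; width at 12 (size 4, align 4) → ends 16; pitch at 16 (size 4, align 4) → ends 20; total 20 bytes, alignment 4
g at 0 (size 2, align 2) → ends 2
m7 at 2 (size 2, align 2) → ends 4
m20 at 4 (size 20, align 4) → ends 24
d at 24 (size 40, align 8) → ends 64
b at 64 (size 2, align 2) → ends 66
m12 at 66 (size 2, align 2) → ends 68
pad 4 to align 8 for c
c at 72 (size 8, align 8) → ends 80
m2 at 80 (size 4, align 4) → ends 84
m6 at 84 (size 2, align 2) → ends 86
pad 2 to align 4 for m11
m11 at 88 (size 4, align 4) → ends 92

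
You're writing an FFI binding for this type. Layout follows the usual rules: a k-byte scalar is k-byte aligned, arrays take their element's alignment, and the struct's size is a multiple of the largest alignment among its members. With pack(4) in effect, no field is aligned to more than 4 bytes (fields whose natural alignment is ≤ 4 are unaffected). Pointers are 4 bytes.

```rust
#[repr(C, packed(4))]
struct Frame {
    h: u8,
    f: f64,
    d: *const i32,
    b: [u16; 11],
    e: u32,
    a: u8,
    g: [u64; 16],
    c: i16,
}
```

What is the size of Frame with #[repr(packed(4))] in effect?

180

0..1  h  (1B, 1-aligned)
1..4  -- padding (3B)
4..12  f  (8B, 4-aligned)
12..16  d  (4B, 4-aligned)
16..38  b  (22B, 2-aligned)
38..40  -- padding (2B)
40..44  e  (4B, 4-aligned)
44..45  a  (1B, 1-aligned)
45..48  -- padding (3B)
48..176  g  (128B, 4-aligned)
176..178  c  (2B, 2-aligned)
178..180  -- tail padding (2B)
sizeof = 180, alignof = 4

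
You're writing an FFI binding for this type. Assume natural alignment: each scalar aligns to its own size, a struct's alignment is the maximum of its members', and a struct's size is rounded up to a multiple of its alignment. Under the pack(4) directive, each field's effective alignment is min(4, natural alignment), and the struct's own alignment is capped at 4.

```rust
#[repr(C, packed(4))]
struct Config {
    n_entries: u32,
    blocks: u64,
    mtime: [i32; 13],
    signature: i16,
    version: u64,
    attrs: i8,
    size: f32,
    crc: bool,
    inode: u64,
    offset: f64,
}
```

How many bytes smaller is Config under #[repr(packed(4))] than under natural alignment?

natural layout:
  @0: n_entries [4B, align 4] → 4
  +4 pad (align 8)
  @8: blocks [8B, align 8] → 16
  @16: mtime [52B, align 4] → 68
  @68: signature [2B, align 2] → 70
  +2 pad (align 8)
  @72: version [8B, align 8] → 80
  @80: attrs [1B, align 1] → 81
  +3 pad (align 4)
  @84: size [4B, align 4] → 88
  @88: crc [1B, align 1] → 89
  +7 pad (align 8)
  @96: inode [8B, align 8] → 104
  @104: offset [8B, align 8] → 112
  size 112, align 8
packed(4) layout:
  @0: n_entries [4B, align 4] → 4
  @4: blocks [8B, align 4] → 12
  @12: mtime [52B, align 4] → 64
  @64: signature [2B, align 2] → 66
  +2 pad (align 4)
  @68: version [8B, align 4] → 76
  @76: attrs [1B, align 1] → 77
  +3 pad (align 4)
  @80: size [4B, align 4] → 84
  @84: crc [1B, align 1] → 85
  +3 pad (align 4)
  @88: inode [8B, align 4] → 96
  @96: offset [8B, align 4] → 104
  size 104, align 4
112 − 104 = 8

8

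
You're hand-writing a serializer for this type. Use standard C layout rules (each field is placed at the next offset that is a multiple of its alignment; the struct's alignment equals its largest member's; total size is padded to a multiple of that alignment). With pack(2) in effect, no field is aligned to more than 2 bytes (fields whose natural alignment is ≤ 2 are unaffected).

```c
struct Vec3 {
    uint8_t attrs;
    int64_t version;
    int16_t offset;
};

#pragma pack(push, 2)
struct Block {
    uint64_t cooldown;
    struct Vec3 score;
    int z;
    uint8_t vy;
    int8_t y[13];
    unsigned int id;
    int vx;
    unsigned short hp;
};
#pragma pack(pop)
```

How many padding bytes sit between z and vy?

Vec3: attrs at 0 (size 1, align 1) → ends 1; pad 7 to align 8 for version; version at 8 (size 8, align 8) → ends 16; offset at 16 (size 2, align 2) → ends 18; tail pad 6 to reach multiple of 8; total 24 bytes, alignment 8
cooldown at 0 (size 8, align 2) → ends 8
score at 8 (size 24, align 2) → ends 32
z at 32 (size 4, align 2) → ends 36
vy at 36 (size 1, align 1) → ends 37

0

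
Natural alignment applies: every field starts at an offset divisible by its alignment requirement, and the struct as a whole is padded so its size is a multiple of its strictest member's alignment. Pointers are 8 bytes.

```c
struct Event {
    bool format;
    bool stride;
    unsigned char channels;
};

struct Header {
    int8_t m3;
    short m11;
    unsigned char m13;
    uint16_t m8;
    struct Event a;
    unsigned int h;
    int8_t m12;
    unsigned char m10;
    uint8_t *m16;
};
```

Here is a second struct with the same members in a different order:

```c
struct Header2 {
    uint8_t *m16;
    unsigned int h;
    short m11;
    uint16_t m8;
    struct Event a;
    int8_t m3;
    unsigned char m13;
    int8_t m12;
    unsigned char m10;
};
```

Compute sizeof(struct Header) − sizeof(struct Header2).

8

Event: 0..1  format  (1B, 1-aligned); 1..2  stride  (1B, 1-aligned); 2..3  channels  (1B, 1-aligned); sizeof = 3, alignof = 1
0..1  m3  (1B, 1-aligned)
1..2  -- padding (1B)
2..4  m11  (2B, 2-aligned)
4..5  m13  (1B, 1-aligned)
5..6  -- padding (1B)
6..8  m8  (2B, 2-aligned)
8..11  a  (3B, 1-aligned)
11..12  -- padding (1B)
12..16  h  (4B, 4-aligned)
16..17  m12  (1B, 1-aligned)
17..18  m10  (1B, 1-aligned)
18..24  -- padding (6B)
24..32  m16  (8B, 8-aligned)
sizeof = 32, alignof = 8
— Header2 —
0..8  m16  (8B, 8-aligned)
8..12  h  (4B, 4-aligned)
12..14  m11  (2B, 2-aligned)
14..16  m8  (2B, 2-aligned)
16..19  a  (3B, 1-aligned)
19..20  m3  (1B, 1-aligned)
20..21  m13  (1B, 1-aligned)
21..22  m12  (1B, 1-aligned)
22..23  m10  (1B, 1-aligned)
23..24  -- tail padding (1B)
sizeof = 24, alignof = 8
32 − 24 = 8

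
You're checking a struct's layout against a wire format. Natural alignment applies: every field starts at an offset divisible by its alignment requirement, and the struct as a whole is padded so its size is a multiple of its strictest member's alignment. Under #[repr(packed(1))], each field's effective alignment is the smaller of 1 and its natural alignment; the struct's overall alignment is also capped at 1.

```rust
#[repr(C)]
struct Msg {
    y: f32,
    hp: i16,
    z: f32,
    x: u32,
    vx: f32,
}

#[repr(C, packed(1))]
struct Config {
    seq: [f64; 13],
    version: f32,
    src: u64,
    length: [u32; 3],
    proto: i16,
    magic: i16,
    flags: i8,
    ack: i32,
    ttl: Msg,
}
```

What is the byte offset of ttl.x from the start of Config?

Msg: y at 0 (size 4, align 4) → ends 4; hp at 4 (size 2, align 2) → ends 6; pad 2 to align 4 for z; z at 8 (size 4, align 4) → ends 12; x at 12 (size 4, align 4) → ends 16; vx at 16 (size 4, align 4) → ends 20; total 20 bytes, alignment 4
seq at 0 (size 104, align 1) → ends 104
version at 104 (size 4, align 1) → ends 108
src at 108 (size 8, align 1) → ends 116
length at 116 (size 12, align 1) → ends 128
proto at 128 (size 2, align 1) → ends 130
magic at 130 (size 2, align 1) → ends 132
flags at 132 (size 1, align 1) → ends 133
ack at 133 (size 4, align 1) → ends 137
ttl at 137 (size 20, align 1) → ends 157
within Msg: x at 12
137 + 12 = 149

149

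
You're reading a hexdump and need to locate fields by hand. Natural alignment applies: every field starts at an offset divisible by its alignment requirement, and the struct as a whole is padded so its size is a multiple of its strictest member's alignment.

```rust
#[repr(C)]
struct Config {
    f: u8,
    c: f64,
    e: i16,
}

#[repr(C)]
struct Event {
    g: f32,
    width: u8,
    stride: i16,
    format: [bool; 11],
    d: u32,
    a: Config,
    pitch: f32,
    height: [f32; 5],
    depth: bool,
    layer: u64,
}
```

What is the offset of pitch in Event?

Config: @0: f [1B, align 1] → 1; +7 pad (align 8); @8: c [8B, align 8] → 16; @16: e [2B, align 2] → 18; +6 tail pad (align 8); size 24, align 8
@0: g [4B, align 4] → 4
@4: width [1B, align 1] → 5
+1 pad (align 2)
@6: stride [2B, align 2] → 8
@8: format [11B, align 1] → 19
+1 pad (align 4)
@20: d [4B, align 4] → 24
@24: a [24B, align 8] → 48
@48: pitch [4B, align 4] → 52

48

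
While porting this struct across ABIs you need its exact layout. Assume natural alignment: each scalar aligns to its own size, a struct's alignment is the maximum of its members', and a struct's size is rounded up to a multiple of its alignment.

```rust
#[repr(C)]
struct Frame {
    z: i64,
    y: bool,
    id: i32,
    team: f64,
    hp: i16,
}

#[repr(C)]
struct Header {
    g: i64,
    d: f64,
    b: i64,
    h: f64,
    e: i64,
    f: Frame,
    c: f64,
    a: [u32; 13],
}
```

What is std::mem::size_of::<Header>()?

Frame: 0..8  z  (8B, 8-aligned); 8..9  y  (1B, 1-aligned); 9..12  -- padding (3B); 12..16  id  (4B, 4-aligned); 16..24  team  (8B, 8-aligned); 24..26  hp  (2B, 2-aligned); 26..32  -- tail padding (6B); sizeof = 32, alignof = 8
0..8  g  (8B, 8-aligned)
8..16  d  (8B, 8-aligned)
16..24  b  (8B, 8-aligned)
24..32  h  (8B, 8-aligned)
32..40  e  (8B, 8-aligned)
40..72  f  (32B, 8-aligned)
72..80  c  (8B, 8-aligned)
80..132  a  (52B, 4-aligned)
132..136  -- tail padding (4B)
sizeof = 136, alignof = 8

136 bytes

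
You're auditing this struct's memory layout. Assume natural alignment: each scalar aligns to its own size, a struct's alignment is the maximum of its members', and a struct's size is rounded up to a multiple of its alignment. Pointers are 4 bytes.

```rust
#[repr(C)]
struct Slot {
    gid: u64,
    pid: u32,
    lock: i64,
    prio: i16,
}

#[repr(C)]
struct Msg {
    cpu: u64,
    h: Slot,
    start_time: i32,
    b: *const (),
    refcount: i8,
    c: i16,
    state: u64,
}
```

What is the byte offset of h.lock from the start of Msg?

Slot: 0..8  gid  (8B, 8-aligned); 8..12  pid  (4B, 4-aligned); 12..16  -- padding (4B); 16..24  lock  (8B, 8-aligned); 24..26  prio  (2B, 2-aligned); 26..32  -- tail padding (6B); sizeof = 32, alignof = 8
0..8  cpu  (8B, 8-aligned)
8..40  h  (32B, 8-aligned)
within Slot: lock at 16
8 + 16 = 24

24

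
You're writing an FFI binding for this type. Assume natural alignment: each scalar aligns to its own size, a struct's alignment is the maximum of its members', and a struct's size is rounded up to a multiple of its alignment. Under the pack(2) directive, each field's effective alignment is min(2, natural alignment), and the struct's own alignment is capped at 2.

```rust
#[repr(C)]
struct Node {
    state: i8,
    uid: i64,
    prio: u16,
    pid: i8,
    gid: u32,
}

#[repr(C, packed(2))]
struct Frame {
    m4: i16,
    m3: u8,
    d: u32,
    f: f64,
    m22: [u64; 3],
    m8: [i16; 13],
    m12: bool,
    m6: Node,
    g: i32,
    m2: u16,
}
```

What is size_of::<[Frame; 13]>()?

1274

Node: 0..1  state  (1B, 1-aligned); 1..8  -- padding (7B); 8..16  uid  (8B, 8-aligned); 16..18  prio  (2B, 2-aligned); 18..19  pid  (1B, 1-aligned); 19..20  -- padding (1B); 20..24  gid  (4B, 4-aligned); sizeof = 24, alignof = 8
0..2  m4  (2B, 2-aligned)
2..3  m3  (1B, 1-aligned)
3..4  -- padding (1B)
4..8  d  (4B, 2-aligned)
8..16  f  (8B, 2-aligned)
16..40  m22  (24B, 2-aligned)
40..66  m8  (26B, 2-aligned)
66..67  m12  (1B, 1-aligned)
67..68  -- padding (1B)
68..92  m6  (24B, 2-aligned)
92..96  g  (4B, 2-aligned)
96..98  m2  (2B, 2-aligned)
sizeof = 98, alignof = 2
array of 13: 13 × 98 = 1274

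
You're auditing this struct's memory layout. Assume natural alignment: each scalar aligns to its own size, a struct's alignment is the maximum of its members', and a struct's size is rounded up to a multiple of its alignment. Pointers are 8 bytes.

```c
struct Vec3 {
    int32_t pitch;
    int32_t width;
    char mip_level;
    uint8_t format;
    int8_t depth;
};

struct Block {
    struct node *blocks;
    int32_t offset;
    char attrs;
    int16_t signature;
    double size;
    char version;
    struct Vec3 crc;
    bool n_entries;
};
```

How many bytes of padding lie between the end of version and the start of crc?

Vec3: 0..4  pitch  (4B, 4-aligned); 4..8  width  (4B, 4-aligned); 8..9  mip_level  (1B, 1-aligned); 9..10  format  (1B, 1-aligned); 10..11  depth  (1B, 1-aligned); 11..12  -- tail padding (1B); sizeof = 12, alignof = 4
0..8  blocks  (8B, 8-aligned)
8..12  offset  (4B, 4-aligned)
12..13  attrs  (1B, 1-aligned)
13..14  -- padding (1B)
14..16  signature  (2B, 2-aligned)
16..24  size  (8B, 8-aligned)
24..25  version  (1B, 1-aligned)
25..28  -- padding (3B)
28..40  crc  (12B, 4-aligned)

3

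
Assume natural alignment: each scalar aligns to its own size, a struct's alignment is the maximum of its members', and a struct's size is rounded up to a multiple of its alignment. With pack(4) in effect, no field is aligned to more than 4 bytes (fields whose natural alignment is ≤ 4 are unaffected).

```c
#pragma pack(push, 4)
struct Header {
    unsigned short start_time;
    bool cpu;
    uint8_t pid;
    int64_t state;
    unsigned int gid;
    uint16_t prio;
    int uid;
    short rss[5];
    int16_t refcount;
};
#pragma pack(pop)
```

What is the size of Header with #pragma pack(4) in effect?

0..2  start_time  (2B, 2-aligned)
2..3  cpu  (1B, 1-aligned)
3..4  pid  (1B, 1-aligned)
4..12  state  (8B, 4-aligned)
12..16  gid  (4B, 4-aligned)
16..18  prio  (2B, 2-aligned)
18..20  -- padding (2B)
20..24  uid  (4B, 4-aligned)
24..34  rss  (10B, 2-aligned)
34..36  refcount  (2B, 2-aligned)
sizeof = 36, alignof = 4

36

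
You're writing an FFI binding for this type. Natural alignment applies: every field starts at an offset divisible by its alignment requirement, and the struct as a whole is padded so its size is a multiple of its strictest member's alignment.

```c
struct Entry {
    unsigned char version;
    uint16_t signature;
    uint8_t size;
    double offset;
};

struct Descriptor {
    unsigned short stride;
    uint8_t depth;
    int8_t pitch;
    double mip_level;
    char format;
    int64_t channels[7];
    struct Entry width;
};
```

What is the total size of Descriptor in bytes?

96

Entry: 0..1  version  (1B, 1-aligned); 1..2  -- padding (1B); 2..4  signature  (2B, 2-aligned); 4..5  size  (1B, 1-aligned); 5..8  -- padding (3B); 8..16  offset  (8B, 8-aligned); sizeof = 16, alignof = 8
0..2  stride  (2B, 2-aligned)
2..3  depth  (1B, 1-aligned)
3..4  pitch  (1B, 1-aligned)
4..8  -- padding (4B)
8..16  mip_level  (8B, 8-aligned)
16..17  format  (1B, 1-aligned)
17..24  -- padding (7B)
24..80  channels  (56B, 8-aligned)
80..96  width  (16B, 8-aligned)
sizeof = 96, alignof = 8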